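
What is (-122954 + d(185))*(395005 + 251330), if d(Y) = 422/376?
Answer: -14940124658235/188 ≈ -7.9469e+10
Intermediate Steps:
d(Y) = 211/188 (d(Y) = 422*(1/376) = 211/188)
(-122954 + d(185))*(395005 + 251330) = (-122954 + 211/188)*(395005 + 251330) = -23115141/188*646335 = -14940124658235/188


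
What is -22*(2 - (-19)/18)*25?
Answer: -15125/9 ≈ -1680.6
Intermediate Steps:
-22*(2 - (-19)/18)*25 = -22*(2 - 1*(-19/18))*25 = -22*(2 + 19/18)*25 = -22*55/18*25 = -605/9*25 = -15125/9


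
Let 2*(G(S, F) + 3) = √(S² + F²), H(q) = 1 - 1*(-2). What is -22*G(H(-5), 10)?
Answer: 66 - 11*√109 ≈ -48.843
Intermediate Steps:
H(q) = 3 (H(q) = 1 + 2 = 3)
G(S, F) = -3 + √(F² + S²)/2 (G(S, F) = -3 + √(S² + F²)/2 = -3 + √(F² + S²)/2)
-22*G(H(-5), 10) = -22*(-3 + √(10² + 3²)/2) = -22*(-3 + √(100 + 9)/2) = -22*(-3 + √109/2) = 66 - 11*√109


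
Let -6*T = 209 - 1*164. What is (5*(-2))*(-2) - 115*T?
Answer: 1765/2 ≈ 882.50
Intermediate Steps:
T = -15/2 (T = -(209 - 1*164)/6 = -(209 - 164)/6 = -⅙*45 = -15/2 ≈ -7.5000)
(5*(-2))*(-2) - 115*T = (5*(-2))*(-2) - 115*(-15/2) = -10*(-2) + 1725/2 = 20 + 1725/2 = 1765/2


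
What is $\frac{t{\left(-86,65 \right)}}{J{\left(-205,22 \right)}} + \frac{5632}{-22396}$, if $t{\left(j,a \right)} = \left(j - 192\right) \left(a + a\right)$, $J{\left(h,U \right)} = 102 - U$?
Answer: $- \frac{920275}{2036} \approx -452.0$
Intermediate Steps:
$t{\left(j,a \right)} = 2 a \left(-192 + j\right)$ ($t{\left(j,a \right)} = \left(-192 + j\right) 2 a = 2 a \left(-192 + j\right)$)
$\frac{t{\left(-86,65 \right)}}{J{\left(-205,22 \right)}} + \frac{5632}{-22396} = \frac{2 \cdot 65 \left(-192 - 86\right)}{102 - 22} + \frac{5632}{-22396} = \frac{2 \cdot 65 \left(-278\right)}{102 - 22} + 5632 \left(- \frac{1}{22396}\right) = - \frac{36140}{80} - \frac{128}{509} = \left(-36140\right) \frac{1}{80} - \frac{128}{509} = - \frac{1807}{4} - \frac{128}{509} = - \frac{920275}{2036}$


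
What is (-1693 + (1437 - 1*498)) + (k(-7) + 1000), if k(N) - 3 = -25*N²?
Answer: -976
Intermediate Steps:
k(N) = 3 - 25*N²
(-1693 + (1437 - 1*498)) + (k(-7) + 1000) = (-1693 + (1437 - 1*498)) + ((3 - 25*(-7)²) + 1000) = (-1693 + (1437 - 498)) + ((3 - 25*49) + 1000) = (-1693 + 939) + ((3 - 1225) + 1000) = -754 + (-1222 + 1000) = -754 - 222 = -976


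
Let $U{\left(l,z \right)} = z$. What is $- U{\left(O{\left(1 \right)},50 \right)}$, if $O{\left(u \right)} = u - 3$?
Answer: $-50$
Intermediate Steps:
$O{\left(u \right)} = -3 + u$ ($O{\left(u \right)} = u - 3 = -3 + u$)
$- U{\left(O{\left(1 \right)},50 \right)} = \left(-1\right) 50 = -50$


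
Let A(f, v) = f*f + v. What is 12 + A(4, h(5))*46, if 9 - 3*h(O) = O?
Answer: 2428/3 ≈ 809.33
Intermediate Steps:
h(O) = 3 - O/3
A(f, v) = v + f² (A(f, v) = f² + v = v + f²)
12 + A(4, h(5))*46 = 12 + ((3 - ⅓*5) + 4²)*46 = 12 + ((3 - 5/3) + 16)*46 = 12 + (4/3 + 16)*46 = 12 + (52/3)*46 = 12 + 2392/3 = 2428/3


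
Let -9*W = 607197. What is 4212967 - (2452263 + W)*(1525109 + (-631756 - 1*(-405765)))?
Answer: -9294384189119/3 ≈ -3.0981e+12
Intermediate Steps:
W = -202399/3 (W = -⅑*607197 = -202399/3 ≈ -67466.)
4212967 - (2452263 + W)*(1525109 + (-631756 - 1*(-405765))) = 4212967 - (2452263 - 202399/3)*(1525109 + (-631756 - 1*(-405765))) = 4212967 - 7154390*(1525109 + (-631756 + 405765))/3 = 4212967 - 7154390*(1525109 - 225991)/3 = 4212967 - 7154390*1299118/3 = 4212967 - 1*9294396828020/3 = 4212967 - 9294396828020/3 = -9294384189119/3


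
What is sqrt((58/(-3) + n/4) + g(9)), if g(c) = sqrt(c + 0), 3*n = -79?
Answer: 5*I*sqrt(33)/6 ≈ 4.7871*I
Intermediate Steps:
n = -79/3 (n = (1/3)*(-79) = -79/3 ≈ -26.333)
g(c) = sqrt(c)
sqrt((58/(-3) + n/4) + g(9)) = sqrt((58/(-3) - 79/3/4) + sqrt(9)) = sqrt((58*(-1/3) - 79/3*1/4) + 3) = sqrt((-58/3 - 79/12) + 3) = sqrt(-311/12 + 3) = sqrt(-275/12) = 5*I*sqrt(33)/6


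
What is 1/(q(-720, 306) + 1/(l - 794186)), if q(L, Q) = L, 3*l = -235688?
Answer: -2618246/1885137123 ≈ -0.0013889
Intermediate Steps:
l = -235688/3 (l = (⅓)*(-235688) = -235688/3 ≈ -78563.)
1/(q(-720, 306) + 1/(l - 794186)) = 1/(-720 + 1/(-235688/3 - 794186)) = 1/(-720 + 1/(-2618246/3)) = 1/(-720 - 3/2618246) = 1/(-1885137123/2618246) = -2618246/1885137123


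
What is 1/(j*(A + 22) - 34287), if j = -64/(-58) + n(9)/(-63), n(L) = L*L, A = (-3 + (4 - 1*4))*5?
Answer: -29/994360 ≈ -2.9164e-5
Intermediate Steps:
A = -15 (A = (-3 + (4 - 4))*5 = (-3 + 0)*5 = -3*5 = -15)
n(L) = L²
j = -37/203 (j = -64/(-58) + 9²/(-63) = -64*(-1/58) + 81*(-1/63) = 32/29 - 9/7 = -37/203 ≈ -0.18227)
1/(j*(A + 22) - 34287) = 1/(-37*(-15 + 22)/203 - 34287) = 1/(-37/203*7 - 34287) = 1/(-37/29 - 34287) = 1/(-994360/29) = -29/994360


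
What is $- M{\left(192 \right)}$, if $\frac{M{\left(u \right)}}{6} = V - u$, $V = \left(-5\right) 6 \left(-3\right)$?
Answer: $612$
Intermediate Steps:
$V = 90$ ($V = \left(-30\right) \left(-3\right) = 90$)
$M{\left(u \right)} = 540 - 6 u$ ($M{\left(u \right)} = 6 \left(90 - u\right) = 540 - 6 u$)
$- M{\left(192 \right)} = - (540 - 1152) = \left(-1\right) \left(-612\right) = 612$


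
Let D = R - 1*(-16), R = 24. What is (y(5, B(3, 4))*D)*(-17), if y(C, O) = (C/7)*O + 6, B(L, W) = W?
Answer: -42160/7 ≈ -6022.9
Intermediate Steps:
D = 40 (D = 24 - 1*(-16) = 24 + 16 = 40)
y(C, O) = 6 + C*O/7 (y(C, O) = (C/7)*O + 6 = C*O/7 + 6 = 6 + C*O/7)
(y(5, B(3, 4))*D)*(-17) = ((6 + (1/7)*5*4)*40)*(-17) = ((6 + 20/7)*40)*(-17) = ((62/7)*40)*(-17) = (2480/7)*(-17) = -42160/7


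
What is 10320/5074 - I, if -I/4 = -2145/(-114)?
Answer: 86650/1121 ≈ 77.297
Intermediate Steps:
I = -1430/19 (I = -(-60)*143/(-114) = -(-60)*143*(-1/114) = -(-60)*(-143)/114 = -4*715/38 = -1430/19 ≈ -75.263)
10320/5074 - I = 10320/5074 - 1*(-1430/19) = 10320*(1/5074) + 1430/19 = 120/59 + 1430/19 = 86650/1121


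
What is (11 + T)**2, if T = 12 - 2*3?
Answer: 289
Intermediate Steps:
T = 6 (T = 12 - 6 = 6)
(11 + T)**2 = (11 + 6)**2 = 17**2 = 289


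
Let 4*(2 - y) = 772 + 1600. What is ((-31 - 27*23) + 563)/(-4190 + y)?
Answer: 89/4781 ≈ 0.018615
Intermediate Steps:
y = -591 (y = 2 - (772 + 1600)/4 = 2 - ¼*2372 = 2 - 593 = -591)
((-31 - 27*23) + 563)/(-4190 + y) = ((-31 - 27*23) + 563)/(-4190 - 591) = ((-31 - 621) + 563)/(-4781) = (-652 + 563)*(-1/4781) = -89*(-1/4781) = 89/4781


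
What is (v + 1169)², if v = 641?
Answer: 3276100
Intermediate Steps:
(v + 1169)² = (641 + 1169)² = 1810² = 3276100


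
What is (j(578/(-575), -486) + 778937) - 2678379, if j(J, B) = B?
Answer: -1899928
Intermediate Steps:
(j(578/(-575), -486) + 778937) - 2678379 = (-486 + 778937) - 2678379 = 778451 - 2678379 = -1899928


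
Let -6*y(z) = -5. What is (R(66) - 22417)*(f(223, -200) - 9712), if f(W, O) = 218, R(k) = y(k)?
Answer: 638457259/3 ≈ 2.1282e+8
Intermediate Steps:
y(z) = 5/6 (y(z) = -1/6*(-5) = 5/6)
R(k) = 5/6
(R(66) - 22417)*(f(223, -200) - 9712) = (5/6 - 22417)*(218 - 9712) = -134497/6*(-9494) = 638457259/3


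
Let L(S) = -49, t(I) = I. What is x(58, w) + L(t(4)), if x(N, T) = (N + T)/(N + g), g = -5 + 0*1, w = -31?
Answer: -2570/53 ≈ -48.491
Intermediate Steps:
g = -5 (g = -5 + 0 = -5)
x(N, T) = (N + T)/(-5 + N) (x(N, T) = (N + T)/(N - 5) = (N + T)/(-5 + N))
x(58, w) + L(t(4)) = (58 - 31)/(-5 + 58) - 49 = 27/53 - 49 = -2570/53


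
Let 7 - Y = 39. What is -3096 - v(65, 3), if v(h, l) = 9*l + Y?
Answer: -3091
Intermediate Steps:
Y = -32 (Y = 7 - 1*39 = 7 - 39 = -32)
v(h, l) = -32 + 9*l (v(h, l) = 9*l - 32 = -32 + 9*l)
-3096 - v(65, 3) = -3096 - (-32 + 9*3) = -3096 - (-32 + 27) = -3096 - 1*(-5) = -3096 + 5 = -3091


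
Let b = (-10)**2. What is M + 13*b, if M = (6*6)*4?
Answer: 1444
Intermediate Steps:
b = 100
M = 144 (M = 36*4 = 144)
M + 13*b = 144 + 13*100 = 144 + 1300 = 1444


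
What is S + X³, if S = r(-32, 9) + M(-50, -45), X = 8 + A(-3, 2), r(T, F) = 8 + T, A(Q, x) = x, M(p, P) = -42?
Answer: 934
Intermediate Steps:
X = 10 (X = 8 + 2 = 10)
S = -66 (S = (8 - 32) - 42 = -24 - 42 = -66)
S + X³ = -66 + 10³ = -66 + 1000 = 934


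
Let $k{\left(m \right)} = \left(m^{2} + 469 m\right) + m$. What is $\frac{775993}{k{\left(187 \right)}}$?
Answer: $\frac{775993}{122859} \approx 6.3161$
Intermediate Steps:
$k{\left(m \right)} = m^{2} + 470 m$
$\frac{775993}{k{\left(187 \right)}} = \frac{775993}{187 \left(470 + 187\right)} = \frac{775993}{187 \cdot 657} = \frac{775993}{122859}$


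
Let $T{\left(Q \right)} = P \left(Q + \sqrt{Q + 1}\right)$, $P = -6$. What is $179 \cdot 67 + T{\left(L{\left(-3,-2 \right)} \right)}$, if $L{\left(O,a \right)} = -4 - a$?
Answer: $12005 - 6 i \approx 12005.0 - 6.0 i$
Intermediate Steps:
$T{\left(Q \right)} = - 6 Q - 6 \sqrt{1 + Q}$ ($T{\left(Q \right)} = - 6 \left(Q + \sqrt{Q + 1}\right) = - 6 \left(Q + \sqrt{1 + Q}\right) = - 6 Q - 6 \sqrt{1 + Q}$)
$179 \cdot 67 + T{\left(L{\left(-3,-2 \right)} \right)} = 179 \cdot 67 - \left(6 \sqrt{1 - 2} + 6 \left(-4 - -2\right)\right) = 11993 - \left(6 \sqrt{1 + \left(-4 + 2\right)} + 6 \left(-4 + 2\right)\right) = 11993 - \left(-12 + 6 \sqrt{1 - 2}\right) = 11993 + \left(12 - 6 \sqrt{-1}\right) = 11993 + \left(12 - 6 i\right) = 12005 - 6 i$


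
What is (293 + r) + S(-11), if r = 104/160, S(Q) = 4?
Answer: 5953/20 ≈ 297.65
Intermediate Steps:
r = 13/20 (r = 104*(1/160) = 13/20 ≈ 0.65000)
(293 + r) + S(-11) = (293 + 13/20) + 4 = 5873/20 + 4 = 5953/20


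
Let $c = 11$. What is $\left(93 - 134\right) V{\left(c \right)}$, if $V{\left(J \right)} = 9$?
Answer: $-369$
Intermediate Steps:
$\left(93 - 134\right) V{\left(c \right)} = \left(93 - 134\right) 9 = \left(-41\right) 9 = -369$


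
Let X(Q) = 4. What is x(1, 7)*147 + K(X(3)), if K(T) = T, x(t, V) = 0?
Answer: 4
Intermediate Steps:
x(1, 7)*147 + K(X(3)) = 0*147 + 4 = 0 + 4 = 4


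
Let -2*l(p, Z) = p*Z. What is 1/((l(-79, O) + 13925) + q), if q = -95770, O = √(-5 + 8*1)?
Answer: -327380/26794397377 - 158*√3/26794397377 ≈ -1.2228e-5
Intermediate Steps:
O = √3 (O = √(-5 + 8) = √3 ≈ 1.7320)
l(p, Z) = -Z*p/2 (l(p, Z) = -p*Z/2 = -Z*p/2)
1/((l(-79, O) + 13925) + q) = 1/((-½*√3*(-79) + 13925) - 95770) = 1/((79*√3/2 + 13925) - 95770) = 1/((13925 + 79*√3/2) - 95770) = 1/(-81845 + 79*√3/2)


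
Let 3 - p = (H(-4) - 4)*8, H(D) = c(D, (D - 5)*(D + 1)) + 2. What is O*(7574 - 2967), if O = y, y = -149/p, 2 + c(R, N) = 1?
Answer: -686443/27 ≈ -25424.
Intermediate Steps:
c(R, N) = -1 (c(R, N) = -2 + 1 = -1)
H(D) = 1 (H(D) = -1 + 2 = 1)
p = 27 (p = 3 - (1 - 4)*8 = 3 - (-3)*8 = 3 - 1*(-24) = 3 + 24 = 27)
y = -149/27 ≈ -5.5185
O = -149/27 ≈ -5.5185
O*(7574 - 2967) = -149*(7574 - 2967)/27 = -149/27*4607 = -686443/27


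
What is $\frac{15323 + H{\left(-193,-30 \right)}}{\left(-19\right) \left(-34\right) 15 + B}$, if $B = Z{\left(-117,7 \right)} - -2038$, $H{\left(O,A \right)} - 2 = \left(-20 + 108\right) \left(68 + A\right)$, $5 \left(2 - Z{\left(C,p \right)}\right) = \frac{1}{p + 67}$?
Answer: $\frac{6907530}{4340099} \approx 1.5916$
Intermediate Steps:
$Z{\left(C,p \right)} = 2 - \frac{1}{5 \left(67 + p\right)}$ ($Z{\left(C,p \right)} = 2 - \frac{1}{5 \left(p + 67\right)} = 2 - \frac{1}{5 \left(67 + p\right)}$)
$H{\left(O,A \right)} = 5986 + 88 A$ ($H{\left(O,A \right)} = 2 + \left(-20 + 108\right) \left(68 + A\right) = 2 + 88 \left(68 + A\right) = 2 + \left(5984 + 88 A\right) = 5986 + 88 A$)
$B = \frac{754799}{370}$ ($B = \frac{669 + 10 \cdot 7}{5 \left(67 + 7\right)} - -2038 = \frac{669 + 70}{5 \cdot 74} + 2038 = \frac{1}{5} \cdot \frac{1}{74} \cdot 739 + 2038 = \frac{739}{370} + 2038 = \frac{754799}{370} \approx 2040.0$)
$\frac{15323 + H{\left(-193,-30 \right)}}{\left(-19\right) \left(-34\right) 15 + B} = \frac{15323 + \left(5986 + 88 \left(-30\right)\right)}{\left(-19\right) \left(-34\right) 15 + \frac{754799}{370}} = \frac{15323 + \left(5986 - 2640\right)}{646 \cdot 15 + \frac{754799}{370}} = \frac{15323 + 3346}{9690 + \frac{754799}{370}} = \frac{18669}{\frac{4340099}{370}} = 18669 \cdot \frac{370}{4340099} = \frac{6907530}{4340099}$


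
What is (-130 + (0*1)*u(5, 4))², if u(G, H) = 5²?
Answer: 16900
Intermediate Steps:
u(G, H) = 25
(-130 + (0*1)*u(5, 4))² = (-130 + (0*1)*25)² = (-130 + 0*25)² = (-130 + 0)² = (-130)² = 16900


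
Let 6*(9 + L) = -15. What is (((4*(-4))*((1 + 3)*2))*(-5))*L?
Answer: -7360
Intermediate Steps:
L = -23/2 (L = -9 + (⅙)*(-15) = -9 - 5/2 = -23/2 ≈ -11.500)
(((4*(-4))*((1 + 3)*2))*(-5))*L = (((4*(-4))*((1 + 3)*2))*(-5))*(-23/2) = (-64*2*(-5))*(-23/2) = (-16*8*(-5))*(-23/2) = -128*(-5)*(-23/2) = 640*(-23/2) = -7360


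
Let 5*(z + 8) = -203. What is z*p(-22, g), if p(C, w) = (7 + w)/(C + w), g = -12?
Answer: -243/34 ≈ -7.1471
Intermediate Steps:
p(C, w) = (7 + w)/(C + w)
z = -243/5 (z = -8 + (⅕)*(-203) = -8 - 203/5 = -243/5 ≈ -48.600)
z*p(-22, g) = -243*(7 - 12)/(5*(-22 - 12)) = -243*(-5)/(5*(-34)) = -(-243)*(-5)/170 = -243/5*5/34 = -243/34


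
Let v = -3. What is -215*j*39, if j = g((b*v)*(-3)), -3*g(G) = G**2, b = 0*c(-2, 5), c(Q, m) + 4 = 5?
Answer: 0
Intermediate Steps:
c(Q, m) = 1 (c(Q, m) = -4 + 5 = 1)
b = 0 (b = 0*1 = 0)
g(G) = -G**2/3
j = 0 (j = -((0*(-3))*(-3))**2/3 = -(0*(-3))**2/3 = -1/3*0**2 = -1/3*0 = 0)
-215*j*39 = -215*0*39 = 0*39 = 0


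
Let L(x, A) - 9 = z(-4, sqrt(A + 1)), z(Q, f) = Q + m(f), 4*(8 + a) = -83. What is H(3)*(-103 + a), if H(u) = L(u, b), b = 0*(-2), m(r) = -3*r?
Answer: -527/2 ≈ -263.50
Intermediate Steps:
a = -115/4 (a = -8 + (1/4)*(-83) = -8 - 83/4 = -115/4 ≈ -28.750)
b = 0
z(Q, f) = Q - 3*f
L(x, A) = 5 - 3*sqrt(1 + A) (L(x, A) = 9 + (-4 - 3*sqrt(A + 1)) = 9 + (-4 - 3*sqrt(1 + A)) = 5 - 3*sqrt(1 + A))
H(u) = 2 (H(u) = 5 - 3*sqrt(1 + 0) = 5 - 3*sqrt(1) = 5 - 3*1 = 5 - 3 = 2)
H(3)*(-103 + a) = 2*(-103 - 115/4) = 2*(-527/4) = -527/2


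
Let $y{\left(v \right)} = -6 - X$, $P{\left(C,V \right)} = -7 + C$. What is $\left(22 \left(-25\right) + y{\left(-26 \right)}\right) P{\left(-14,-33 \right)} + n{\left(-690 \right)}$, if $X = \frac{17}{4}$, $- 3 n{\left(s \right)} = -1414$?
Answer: $\frac{146839}{12} \approx 12237.0$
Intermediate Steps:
$n{\left(s \right)} = \frac{1414}{3}$ ($n{\left(s \right)} = \left(- \frac{1}{3}\right) \left(-1414\right) = \frac{1414}{3}$)
$X = \frac{17}{4}$ ($X = 17 \cdot \frac{1}{4} = \frac{17}{4} \approx 4.25$)
$y{\left(v \right)} = - \frac{41}{4}$ ($y{\left(v \right)} = -6 - \frac{17}{4} = - \frac{41}{4}$)
$\left(22 \left(-25\right) + y{\left(-26 \right)}\right) P{\left(-14,-33 \right)} + n{\left(-690 \right)} = \left(22 \left(-25\right) - \frac{41}{4}\right) \left(-7 - 14\right) + \frac{1414}{3} = \left(-550 - \frac{41}{4}\right) \left(-21\right) + \frac{1414}{3} = \left(- \frac{2241}{4}\right) \left(-21\right) + \frac{1414}{3} = \frac{47061}{4} + \frac{1414}{3} = \frac{146839}{12}$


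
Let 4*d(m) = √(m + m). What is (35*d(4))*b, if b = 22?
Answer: 385*√2 ≈ 544.47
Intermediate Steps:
d(m) = √2*√m/4 (d(m) = √(m + m)/4 = √(2*m)/4 = (√2*√m)/4 = √2*√m/4)
(35*d(4))*b = (35*(√2*√4/4))*22 = (35*((¼)*√2*2))*22 = (35*(√2/2))*22 = (35*√2/2)*22 = 385*√2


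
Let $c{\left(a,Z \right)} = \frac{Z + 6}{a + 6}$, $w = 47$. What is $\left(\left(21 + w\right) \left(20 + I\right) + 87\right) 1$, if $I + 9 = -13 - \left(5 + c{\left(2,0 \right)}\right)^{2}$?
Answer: $- \frac{9189}{4} \approx -2297.3$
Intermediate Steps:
$c{\left(a,Z \right)} = \frac{6 + Z}{6 + a}$
$I = - \frac{881}{16}$ ($I = -9 - \left(13 + \left(5 + \frac{6 + 0}{6 + 2}\right)^{2}\right) = -9 - \left(13 + \left(5 + \frac{1}{8} \cdot 6\right)^{2}\right) = -9 - \left(13 + \left(5 + \frac{3}{4}\right)^{2}\right) = -9 - \frac{737}{16} = - \frac{881}{16} \approx -55.063$)
$\left(\left(21 + w\right) \left(20 + I\right) + 87\right) 1 = \left(\left(21 + 47\right) \left(20 - \frac{881}{16}\right) + 87\right) 1 = \left(68 \left(- \frac{561}{16}\right) + 87\right) 1 = \left(- \frac{9537}{4} + 87\right) 1 = \left(- \frac{9189}{4}\right) 1 = - \frac{9189}{4}$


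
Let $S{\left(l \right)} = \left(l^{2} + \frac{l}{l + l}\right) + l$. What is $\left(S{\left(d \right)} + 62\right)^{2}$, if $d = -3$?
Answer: $\frac{18769}{4} \approx 4692.3$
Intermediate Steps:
$S{\left(l \right)} = \frac{1}{2} + l + l^{2}$ ($S{\left(l \right)} = \left(l^{2} + \frac{l}{2 l}\right) + l = \left(l^{2} + \frac{1}{2 l} l\right) + l = \left(l^{2} + \frac{1}{2}\right) + l = \left(\frac{1}{2} + l^{2}\right) + l = \frac{1}{2} + l + l^{2}$)
$\left(S{\left(d \right)} + 62\right)^{2} = \left(\left(\frac{1}{2} - 3 + \left(-3\right)^{2}\right) + 62\right)^{2} = \left(\left(\frac{1}{2} - 3 + 9\right) + 62\right)^{2} = \left(\frac{13}{2} + 62\right)^{2} = \left(\frac{137}{2}\right)^{2} = \frac{18769}{4}$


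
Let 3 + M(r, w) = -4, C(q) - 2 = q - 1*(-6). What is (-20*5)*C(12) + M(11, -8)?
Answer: -2007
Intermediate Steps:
C(q) = 8 + q (C(q) = 2 + (q - 1*(-6)) = 2 + (q + 6) = 2 + (6 + q) = 8 + q)
M(r, w) = -7 (M(r, w) = -3 - 4 = -7)
(-20*5)*C(12) + M(11, -8) = (-20*5)*(8 + 12) - 7 = -100*20 - 7 = -2000 - 7 = -2007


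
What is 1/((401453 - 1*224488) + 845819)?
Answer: 1/1022784 ≈ 9.7772e-7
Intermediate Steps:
1/((401453 - 1*224488) + 845819) = 1/((401453 - 224488) + 845819) = 1/(176965 + 845819) = 1/1022784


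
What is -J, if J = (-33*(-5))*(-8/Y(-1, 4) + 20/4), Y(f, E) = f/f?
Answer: 495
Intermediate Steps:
Y(f, E) = 1
J = -495 (J = (-33*(-5))*(-8/1 + 20/4) = 165*(-8*1 + 20*(¼)) = 165*(-8 + 5) = 165*(-3) = -495)
-J = -1*(-495) = 495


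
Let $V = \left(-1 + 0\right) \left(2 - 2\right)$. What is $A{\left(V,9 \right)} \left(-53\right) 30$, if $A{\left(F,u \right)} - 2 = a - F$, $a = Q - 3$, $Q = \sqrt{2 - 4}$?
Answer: $1590 - 1590 i \sqrt{2} \approx 1590.0 - 2248.6 i$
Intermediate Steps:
$V = 0$ ($V = \left(-1\right) 0 = 0$)
$Q = i \sqrt{2}$ ($Q = \sqrt{-2} = i \sqrt{2} \approx 1.4142 i$)
$a = -3 + i \sqrt{2}$ ($a = i \sqrt{2} - 3 = -3 + i \sqrt{2} \approx -3.0 + 1.4142 i$)
$A{\left(F,u \right)} = -1 - F + i \sqrt{2}$ ($A{\left(F,u \right)} = 2 - \left(3 + F - i \sqrt{2}\right) = -1 - F + i \sqrt{2}$)
$A{\left(V,9 \right)} \left(-53\right) 30 = \left(-1 - 0 + i \sqrt{2}\right) \left(-53\right) 30 = \left(-1 + 0 + i \sqrt{2}\right) \left(-53\right) 30 = \left(-1 + i \sqrt{2}\right) \left(-53\right) 30 = \left(53 - 53 i \sqrt{2}\right) 30 = 1590 - 1590 i \sqrt{2}$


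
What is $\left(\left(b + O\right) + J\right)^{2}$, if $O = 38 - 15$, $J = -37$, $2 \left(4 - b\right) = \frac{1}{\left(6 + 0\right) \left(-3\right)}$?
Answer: $\frac{128881}{1296} \approx 99.445$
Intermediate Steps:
$b = \frac{145}{36}$ ($b = 4 - \frac{1}{2 \left(6 + 0\right) \left(-3\right)} = 4 - \frac{1}{2 \cdot 6 \left(-3\right)} = 4 - \frac{1}{2 \left(-18\right)} = 4 - - \frac{1}{36} = 4 + \frac{1}{36} = \frac{145}{36} \approx 4.0278$)
$O = 23$
$\left(\left(b + O\right) + J\right)^{2} = \left(\left(\frac{145}{36} + 23\right) - 37\right)^{2} = \left(\frac{973}{36} - 37\right)^{2} = \left(- \frac{359}{36}\right)^{2} = \frac{128881}{1296}$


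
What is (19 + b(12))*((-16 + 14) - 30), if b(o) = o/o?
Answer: -640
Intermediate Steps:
b(o) = 1
(19 + b(12))*((-16 + 14) - 30) = (19 + 1)*((-16 + 14) - 30) = 20*(-2 - 30) = 20*(-32) = -640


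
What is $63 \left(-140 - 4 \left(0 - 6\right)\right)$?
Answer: $-7308$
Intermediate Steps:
$63 \left(-140 - 4 \left(0 - 6\right)\right) = 63 \left(-140 - -24\right) = 63 \left(-140 + 24\right) = 63 \left(-116\right) = -7308$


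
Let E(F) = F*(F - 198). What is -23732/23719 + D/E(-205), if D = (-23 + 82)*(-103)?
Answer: -2104759543/1959545185 ≈ -1.0741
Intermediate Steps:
E(F) = F*(-198 + F)
D = -6077 (D = 59*(-103) = -6077)
-23732/23719 + D/E(-205) = -23732/23719 - 6077*(-1/(205*(-198 - 205))) = -23732*1/23719 - 6077/((-205*(-403))) = -23732/23719 - 6077/82615 = -2104759543/1959545185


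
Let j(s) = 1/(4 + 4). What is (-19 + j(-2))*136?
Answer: -2567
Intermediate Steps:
j(s) = ⅛ (j(s) = 1/8 = ⅛)
(-19 + j(-2))*136 = (-19 + ⅛)*136 = -151/8*136 = -2567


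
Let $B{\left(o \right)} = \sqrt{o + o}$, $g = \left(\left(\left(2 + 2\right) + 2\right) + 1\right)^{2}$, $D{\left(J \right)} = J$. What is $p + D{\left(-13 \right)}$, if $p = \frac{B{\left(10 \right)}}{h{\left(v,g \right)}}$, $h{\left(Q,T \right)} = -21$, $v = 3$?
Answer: $-13 - \frac{2 \sqrt{5}}{21} \approx -13.213$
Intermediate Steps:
$g = 49$ ($g = \left(\left(4 + 2\right) + 1\right)^{2} = \left(6 + 1\right)^{2} = 7^{2} = 49$)
$B{\left(o \right)} = \sqrt{2} \sqrt{o}$ ($B{\left(o \right)} = \sqrt{2 o} = \sqrt{2} \sqrt{o}$)
$p = - \frac{2 \sqrt{5}}{21}$ ($p = \frac{\sqrt{2} \sqrt{10}}{-21} = 2 \sqrt{5} \left(- \frac{1}{21}\right) = - \frac{2 \sqrt{5}}{21} \approx -0.21296$)
$p + D{\left(-13 \right)} = - \frac{2 \sqrt{5}}{21} - 13 = -13 - \frac{2 \sqrt{5}}{21}$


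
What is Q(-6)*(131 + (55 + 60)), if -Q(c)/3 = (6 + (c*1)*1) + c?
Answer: 4428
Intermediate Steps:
Q(c) = -18 - 6*c (Q(c) = -3*((6 + (c*1)*1) + c) = -3*((6 + c*1) + c) = -3*((6 + c) + c) = -3*(6 + 2*c) = -18 - 6*c)
Q(-6)*(131 + (55 + 60)) = (-18 - 6*(-6))*(131 + (55 + 60)) = (-18 + 36)*(131 + 115) = 18*246 = 4428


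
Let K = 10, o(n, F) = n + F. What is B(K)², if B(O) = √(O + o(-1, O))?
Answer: 19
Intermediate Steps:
o(n, F) = F + n
B(O) = √(-1 + 2*O) (B(O) = √(O + (O - 1)) = √(O + (-1 + O)) = √(-1 + 2*O))
B(K)² = (√(-1 + 2*10))² = (√(-1 + 20))² = (√19)² = 19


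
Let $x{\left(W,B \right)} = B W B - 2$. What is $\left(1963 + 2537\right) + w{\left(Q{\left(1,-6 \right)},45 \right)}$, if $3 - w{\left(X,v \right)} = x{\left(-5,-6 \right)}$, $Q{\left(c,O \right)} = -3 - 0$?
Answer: $4685$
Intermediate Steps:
$Q{\left(c,O \right)} = -3$ ($Q{\left(c,O \right)} = -3 + 0 = -3$)
$x{\left(W,B \right)} = -2 + W B^{2}$ ($x{\left(W,B \right)} = W B^{2} - 2 = -2 + W B^{2}$)
$w{\left(X,v \right)} = 185$ ($w{\left(X,v \right)} = 3 - \left(-2 - 5 \left(-6\right)^{2}\right) = 3 - \left(-2 - 180\right) = 3 - -182 = 3 + 182 = 185$)
$\left(1963 + 2537\right) + w{\left(Q{\left(1,-6 \right)},45 \right)} = \left(1963 + 2537\right) + 185 = 4500 + 185 = 4685$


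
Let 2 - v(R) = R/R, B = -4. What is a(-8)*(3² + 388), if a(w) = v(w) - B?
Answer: 1985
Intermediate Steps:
v(R) = 1 (v(R) = 2 - R/R = 2 - 1*1 = 2 - 1 = 1)
a(w) = 5 (a(w) = 1 - 1*(-4) = 1 + 4 = 5)
a(-8)*(3² + 388) = 5*(3² + 388) = 5*(9 + 388) = 5*397 = 1985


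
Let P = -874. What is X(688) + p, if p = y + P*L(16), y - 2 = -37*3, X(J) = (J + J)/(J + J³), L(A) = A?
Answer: -6670851083/473345 ≈ -14093.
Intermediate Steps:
X(J) = 2*J/(J + J³) (X(J) = (2*J)/(J + J³) = 2*J/(J + J³))
y = -109 (y = 2 - 37*3 = 2 - 111 = -109)
p = -14093 (p = -109 - 874*16 = -109 - 13984 = -14093)
X(688) + p = 2/(1 + 688²) - 14093 = 2/(1 + 473344) - 14093 = 2/473345 - 14093 = -6670851083/473345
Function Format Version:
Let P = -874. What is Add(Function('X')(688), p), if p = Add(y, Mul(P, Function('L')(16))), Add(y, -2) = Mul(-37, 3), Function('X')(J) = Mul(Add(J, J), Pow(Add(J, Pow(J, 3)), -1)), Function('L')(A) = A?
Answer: Rational(-6670851083, 473345) ≈ -14093.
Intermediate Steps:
Function('X')(J) = Mul(2, J, Pow(Add(J, Pow(J, 3)), -1)) (Function('X')(J) = Mul(Mul(2, J), Pow(Add(J, Pow(J, 3)), -1)) = Mul(2, J, Pow(Add(J, Pow(J, 3)), -1)))
y = -109 (y = Add(2, Mul(-37, 3)) = Add(2, -111) = -109)
p = -14093 (p = Add(-109, Mul(-874, 16)) = Add(-109, -13984) = -14093)
Add(Function('X')(688), p) = Add(Mul(2, Pow(Add(1, Pow(688, 2)), -1)), -14093) = Add(Mul(2, Pow(Add(1, 473344), -1)), -14093) = Add(Mul(2, Pow(473345, -1)), -14093) = Add(Mul(2, Rational(1, 473345)), -14093) = Add(Rational(2, 473345), -14093) = Rational(-6670851083, 473345)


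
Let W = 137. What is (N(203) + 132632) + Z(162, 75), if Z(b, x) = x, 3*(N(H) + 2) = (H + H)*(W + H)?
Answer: 536155/3 ≈ 1.7872e+5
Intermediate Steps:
N(H) = -2 + 2*H*(137 + H)/3 (N(H) = -2 + ((H + H)*(137 + H))/3 = -2 + ((2*H)*(137 + H))/3 = -2 + (2*H*(137 + H))/3 = -2 + 2*H*(137 + H)/3)
(N(203) + 132632) + Z(162, 75) = ((-2 + (2/3)*203**2 + (274/3)*203) + 132632) + 75 = ((-2 + (2/3)*41209 + 55622/3) + 132632) + 75 = ((-2 + 82418/3 + 55622/3) + 132632) + 75 = (138034/3 + 132632) + 75 = 535930/3 + 75 = 536155/3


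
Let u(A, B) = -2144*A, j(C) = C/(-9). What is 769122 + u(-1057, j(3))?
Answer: 3035330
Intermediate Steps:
j(C) = -C/9 (j(C) = C*(-⅑) = -C/9)
769122 + u(-1057, j(3)) = 769122 - 2144*(-1057) = 769122 + 2266208 = 3035330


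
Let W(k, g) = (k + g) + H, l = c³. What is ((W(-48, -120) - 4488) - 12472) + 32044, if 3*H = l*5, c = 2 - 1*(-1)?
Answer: 14961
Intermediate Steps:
c = 3 (c = 2 + 1 = 3)
l = 27 (l = 3³ = 27)
H = 45 (H = (27*5)/3 = (⅓)*135 = 45)
W(k, g) = 45 + g + k (W(k, g) = (k + g) + 45 = (g + k) + 45 = 45 + g + k)
((W(-48, -120) - 4488) - 12472) + 32044 = (((45 - 120 - 48) - 4488) - 12472) + 32044 = ((-123 - 4488) - 12472) + 32044 = (-4611 - 12472) + 32044 = -17083 + 32044 = 14961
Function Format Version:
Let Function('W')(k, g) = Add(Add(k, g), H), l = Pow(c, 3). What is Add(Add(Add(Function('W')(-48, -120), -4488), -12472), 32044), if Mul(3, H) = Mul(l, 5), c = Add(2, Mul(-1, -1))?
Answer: 14961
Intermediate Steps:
c = 3 (c = Add(2, 1) = 3)
l = 27 (l = Pow(3, 3) = 27)
H = 45 (H = Mul(Rational(1, 3), Mul(27, 5)) = Mul(Rational(1, 3), 135) = 45)
Function('W')(k, g) = Add(45, g, k) (Function('W')(k, g) = Add(Add(k, g), 45) = Add(Add(g, k), 45) = Add(45, g, k))
Add(Add(Add(Function('W')(-48, -120), -4488), -12472), 32044) = Add(Add(Add(Add(45, -120, -48), -4488), -12472), 32044) = Add(Add(Add(-123, -4488), -12472), 32044) = Add(Add(-4611, -12472), 32044) = Add(-17083, 32044) = 14961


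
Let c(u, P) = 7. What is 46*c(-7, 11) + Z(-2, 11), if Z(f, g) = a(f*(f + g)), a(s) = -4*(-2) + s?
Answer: 312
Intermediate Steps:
a(s) = 8 + s
Z(f, g) = 8 + f*(f + g)
46*c(-7, 11) + Z(-2, 11) = 46*7 + (8 - 2*(-2 + 11)) = 322 + (8 - 2*9) = 322 + (8 - 18) = 322 - 10 = 312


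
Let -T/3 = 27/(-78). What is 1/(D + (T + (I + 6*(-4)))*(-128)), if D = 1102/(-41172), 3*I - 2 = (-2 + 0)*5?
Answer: 267618/877889669 ≈ 0.00030484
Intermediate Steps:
I = -8/3 (I = ⅔ + ((-2 + 0)*5)/3 = ⅔ + (-2*5)/3 = ⅔ + (⅓)*(-10) = ⅔ - 10/3 = -8/3 ≈ -2.6667)
T = 27/26 (T = -81/(-78) = -81*(-1)/78 = -3*(-9/26) = 27/26 ≈ 1.0385)
D = -551/20586 (D = 1102*(-1/41172) = -551/20586 ≈ -0.026766)
1/(D + (T + (I + 6*(-4)))*(-128)) = 1/(-551/20586 + (27/26 + (-8/3 + 6*(-4)))*(-128)) = 1/(-551/20586 + (27/26 + (-8/3 - 24))*(-128)) = 1/(-551/20586 + (27/26 - 80/3)*(-128)) = 1/(-551/20586 - 1999/78*(-128)) = 1/(-551/20586 + 127936/39) = 1/(877889669/267618) = 267618/877889669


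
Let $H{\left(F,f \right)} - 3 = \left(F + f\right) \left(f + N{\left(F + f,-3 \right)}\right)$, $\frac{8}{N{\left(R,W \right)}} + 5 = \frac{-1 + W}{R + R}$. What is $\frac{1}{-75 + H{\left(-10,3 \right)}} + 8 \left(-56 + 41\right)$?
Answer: $- \frac{321273}{2677} \approx -120.01$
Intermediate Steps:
$N{\left(R,W \right)} = \frac{8}{-5 + \frac{-1 + W}{2 R}}$ ($N{\left(R,W \right)} = \frac{8}{-5 + \frac{-1 + W}{R + R}} = \frac{8}{-5 + \frac{-1 + W}{2 R}}$)
$H{\left(F,f \right)} = 3 + \left(F + f\right) \left(f - \frac{16 \left(F + f\right)}{4 + 10 F + 10 f}\right)$ ($H{\left(F,f \right)} = 3 + \left(F + f\right) \left(f - \frac{16 \left(F + f\right)}{1 - -3 + 10 \left(F + f\right)}\right) = 3 + \left(F + f\right) \left(f - \frac{16 \left(F + f\right)}{1 + 3 + \left(10 F + 10 f\right)}\right) = 3 + \left(F + f\right) \left(f - \frac{16 \left(F + f\right)}{4 + 10 F + 10 f}\right)$)
$\frac{1}{-75 + H{\left(-10,3 \right)}} + 8 \left(-56 + 41\right) = \frac{1}{-75 + \frac{\left(2 + 5 \left(-10\right) + 5 \cdot 3\right) \left(3 + 3^{2} - 30\right) - - 80 \left(-10 + 3\right) - 24 \left(-10 + 3\right)}{2 + 5 \left(-10\right) + 5 \cdot 3}} + 8 \left(-56 + 41\right) = \frac{1}{-75 + \frac{\left(2 - 50 + 15\right) \left(3 + 9 - 30\right) - \left(-80\right) \left(-7\right) - 24 \left(-7\right)}{2 - 50 + 15}} + 8 \left(-15\right) = \frac{1}{-75 + \frac{\left(-33\right) \left(-18\right) - 560 + 168}{-33}} - 120 = \frac{1}{-75 - \frac{594 - 560 + 168}{33}} - 120 = \frac{1}{-75 - \frac{202}{33}} - 120 = \frac{1}{- \frac{2677}{33}} - 120 = - \frac{33}{2677} - 120 = - \frac{321273}{2677}$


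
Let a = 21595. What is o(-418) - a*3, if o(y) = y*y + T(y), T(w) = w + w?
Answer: 109103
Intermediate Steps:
T(w) = 2*w
o(y) = y**2 + 2*y (o(y) = y*y + 2*y = y**2 + 2*y)
o(-418) - a*3 = -418*(2 - 418) - 21595*3 = -418*(-416) - 1*64785 = 173888 - 64785 = 109103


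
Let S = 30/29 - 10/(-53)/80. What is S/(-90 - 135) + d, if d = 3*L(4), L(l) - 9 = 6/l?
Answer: 87135151/2766600 ≈ 31.495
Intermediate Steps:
L(l) = 9 + 6/l
d = 63/2 (d = 3*(9 + 6/4) = 3*(9 + 6*(¼)) = 3*(9 + 3/2) = 3*(21/2) = 63/2 ≈ 31.500)
S = 12749/12296 (S = 30*(1/29) - 10*(-1/53)/80 = 30/29 - (-10)/(53*80) = 30/29 - 1*(-1/424) = 30/29 + 1/424 = 12749/12296 ≈ 1.0368)
S/(-90 - 135) + d = 12749/(12296*(-90 - 135)) + 63/2 = (12749/12296)/(-225) + 63/2 = (12749/12296)*(-1/225) + 63/2 = -12749/2766600 + 63/2 = 87135151/2766600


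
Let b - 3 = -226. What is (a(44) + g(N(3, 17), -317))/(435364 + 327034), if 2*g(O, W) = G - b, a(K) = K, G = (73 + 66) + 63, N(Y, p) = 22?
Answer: 513/1524796 ≈ 0.00033644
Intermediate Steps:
b = -223 (b = 3 - 226 = -223)
G = 202 (G = 139 + 63 = 202)
g(O, W) = 425/2 (g(O, W) = (202 - 1*(-223))/2 = (202 + 223)/2 = (1/2)*425 = 425/2)
(a(44) + g(N(3, 17), -317))/(435364 + 327034) = (44 + 425/2)/(435364 + 327034) = (513/2)/762398 = (513/2)*(1/762398) = 513/1524796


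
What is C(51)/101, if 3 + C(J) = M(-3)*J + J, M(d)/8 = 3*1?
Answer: 1272/101 ≈ 12.594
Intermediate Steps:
M(d) = 24 (M(d) = 8*(3*1) = 8*3 = 24)
C(J) = -3 + 25*J (C(J) = -3 + (24*J + J) = -3 + 25*J)
C(51)/101 = (-3 + 25*51)/101 = (-3 + 1275)*(1/101) = 1272*(1/101) = 1272/101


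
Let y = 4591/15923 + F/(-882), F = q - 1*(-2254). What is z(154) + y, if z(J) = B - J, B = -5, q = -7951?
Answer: -237583009/1560454 ≈ -152.25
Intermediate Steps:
F = -5697 (F = -7951 - 1*(-2254) = -7951 + 2254 = -5697)
y = 10529177/1560454 (y = 4591/15923 - 5697/(-882) = 4591*(1/15923) - 5697*(-1/882) = 4591/15923 + 633/98 = 10529177/1560454 ≈ 6.7475)
z(J) = -5 - J
z(154) + y = (-5 - 1*154) + 10529177/1560454 = (-5 - 154) + 10529177/1560454 = -159 + 10529177/1560454 = -237583009/1560454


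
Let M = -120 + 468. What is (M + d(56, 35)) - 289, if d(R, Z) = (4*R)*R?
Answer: 12603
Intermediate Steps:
d(R, Z) = 4*R²
M = 348
(M + d(56, 35)) - 289 = (348 + 4*56²) - 289 = (348 + 4*3136) - 289 = (348 + 12544) - 289 = 12892 - 289 = 12603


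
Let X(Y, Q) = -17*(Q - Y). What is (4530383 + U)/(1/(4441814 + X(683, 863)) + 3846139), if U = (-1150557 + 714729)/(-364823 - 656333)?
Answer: 5133672252529273576/4358310368803448223 ≈ 1.1779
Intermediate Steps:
X(Y, Q) = -17*Q + 17*Y
U = 108957/255289 (U = -435828/(-1021156) = -435828*(-1/1021156) = 108957/255289 ≈ 0.42680)
(4530383 + U)/(1/(4441814 + X(683, 863)) + 3846139) = (4530383 + 108957/255289)/(1/(4441814 + (-17*863 + 17*683)) + 3846139) = 1156557054644/(255289*(1/(4441814 + (-14671 + 11611)) + 3846139)) = 1156557054644/(255289*(1/(4441814 - 3060) + 3846139)) = 1156557054644/(255289*(1/4438754 + 3846139)) = 1156557054644/(255289*(17072064870807/4438754)) = (1156557054644/255289)*(4438754/17072064870807) = 5133672252529273576/4358310368803448223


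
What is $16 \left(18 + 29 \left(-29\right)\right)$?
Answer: $-13168$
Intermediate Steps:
$16 \left(18 + 29 \left(-29\right)\right) = 16 \left(18 - 841\right) = 16 \left(-823\right) = -13168$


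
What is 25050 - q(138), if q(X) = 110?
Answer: 24940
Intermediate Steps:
25050 - q(138) = 25050 - 1*110 = 25050 - 110 = 24940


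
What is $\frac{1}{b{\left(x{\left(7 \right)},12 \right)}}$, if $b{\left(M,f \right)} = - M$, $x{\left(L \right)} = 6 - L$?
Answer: $1$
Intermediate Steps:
$\frac{1}{b{\left(x{\left(7 \right)},12 \right)}} = \frac{1}{\left(-1\right) \left(6 - 7\right)} = \frac{1}{\left(-1\right) \left(-1\right)} = 1^{-1} = 1$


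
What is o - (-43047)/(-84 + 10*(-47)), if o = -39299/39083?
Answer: -1704177547/21651982 ≈ -78.708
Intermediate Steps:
o = -39299/39083 (o = -39299*1/39083 = -39299/39083 ≈ -1.0055)
o - (-43047)/(-84 + 10*(-47)) = -39299/39083 - (-43047)/(-84 + 10*(-47)) = -39299/39083 - (-43047)/(-84 - 470) = -39299/39083 - (-43047)/(-554) = -39299/39083 - (-43047)*(-1)/554 = -39299/39083 - 1*43047/554 = -39299/39083 - 43047/554 = -1704177547/21651982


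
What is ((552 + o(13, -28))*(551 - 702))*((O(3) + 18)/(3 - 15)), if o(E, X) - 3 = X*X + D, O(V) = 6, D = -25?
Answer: 396828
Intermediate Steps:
o(E, X) = -22 + X**2 (o(E, X) = 3 + (X*X - 25) = 3 + (X**2 - 25) = 3 + (-25 + X**2) = -22 + X**2)
((552 + o(13, -28))*(551 - 702))*((O(3) + 18)/(3 - 15)) = ((552 + (-22 + (-28)**2))*(551 - 702))*((6 + 18)/(3 - 15)) = ((552 + (-22 + 784))*(-151))*(24/(-12)) = ((552 + 762)*(-151))*(24*(-1/12)) = (1314*(-151))*(-2) = -198414*(-2) = 396828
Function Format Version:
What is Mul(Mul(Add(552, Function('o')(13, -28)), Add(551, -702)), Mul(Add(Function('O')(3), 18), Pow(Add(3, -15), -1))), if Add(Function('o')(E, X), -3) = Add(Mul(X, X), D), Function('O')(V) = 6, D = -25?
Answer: 396828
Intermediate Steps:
Function('o')(E, X) = Add(-22, Pow(X, 2)) (Function('o')(E, X) = Add(3, Add(Mul(X, X), -25)) = Add(3, Add(Pow(X, 2), -25)) = Add(3, Add(-25, Pow(X, 2))) = Add(-22, Pow(X, 2)))
Mul(Mul(Add(552, Function('o')(13, -28)), Add(551, -702)), Mul(Add(Function('O')(3), 18), Pow(Add(3, -15), -1))) = Mul(Mul(Add(552, Add(-22, Pow(-28, 2))), Add(551, -702)), Mul(Add(6, 18), Pow(Add(3, -15), -1))) = Mul(Mul(Add(552, Add(-22, 784)), -151), Mul(24, Pow(-12, -1))) = Mul(Mul(Add(552, 762), -151), Mul(24, Rational(-1, 12))) = Mul(Mul(1314, -151), -2) = Mul(-198414, -2) = 396828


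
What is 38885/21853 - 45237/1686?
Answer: -307668017/12281386 ≈ -25.052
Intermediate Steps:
38885/21853 - 45237/1686 = 38885*(1/21853) - 45237*1/1686 = 38885/21853 - 15079/562 = -307668017/12281386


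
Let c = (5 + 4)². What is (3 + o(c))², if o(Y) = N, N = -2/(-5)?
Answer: 289/25 ≈ 11.560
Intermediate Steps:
N = ⅖ (N = -2*(-⅕) = ⅖ ≈ 0.40000)
c = 81 (c = 9² = 81)
o(Y) = ⅖
(3 + o(c))² = (3 + ⅖)² = (17/5)² = 289/25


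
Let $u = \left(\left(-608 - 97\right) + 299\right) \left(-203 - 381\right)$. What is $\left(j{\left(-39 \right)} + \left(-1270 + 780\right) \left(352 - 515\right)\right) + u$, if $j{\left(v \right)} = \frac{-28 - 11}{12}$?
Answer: $\frac{1267883}{4} \approx 3.1697 \cdot 10^{5}$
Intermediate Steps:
$j{\left(v \right)} = - \frac{13}{4}$ ($j{\left(v \right)} = \left(-39\right) \frac{1}{12} = - \frac{13}{4}$)
$u = 237104$ ($u = \left(\left(-608 - 97\right) + 299\right) \left(-584\right) = \left(-705 + 299\right) \left(-584\right) = \left(-406\right) \left(-584\right) = 237104$)
$\left(j{\left(-39 \right)} + \left(-1270 + 780\right) \left(352 - 515\right)\right) + u = \left(- \frac{13}{4} + \left(-1270 + 780\right) \left(352 - 515\right)\right) + 237104 = \left(- \frac{13}{4} - -79870\right) + 237104 = \left(- \frac{13}{4} + 79870\right) + 237104 = \frac{319467}{4} + 237104 = \frac{1267883}{4}$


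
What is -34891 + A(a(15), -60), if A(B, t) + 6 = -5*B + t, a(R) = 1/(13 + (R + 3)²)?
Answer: -11780514/337 ≈ -34957.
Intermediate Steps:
a(R) = 1/(13 + (3 + R)²)
A(B, t) = -6 + t - 5*B (A(B, t) = -6 + (-5*B + t) = -6 + (t - 5*B) = -6 + t - 5*B)
-34891 + A(a(15), -60) = -34891 + (-6 - 60 - 5/(13 + (3 + 15)²)) = -34891 + (-6 - 60 - 5/(13 + 18²)) = -34891 + (-6 - 60 - 5/(13 + 324)) = -34891 + (-6 - 60 - 5/337) = -34891 - 22247/337 = -11780514/337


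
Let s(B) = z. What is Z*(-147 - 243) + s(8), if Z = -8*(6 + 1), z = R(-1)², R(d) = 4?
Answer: 21856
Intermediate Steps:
z = 16 (z = 4² = 16)
s(B) = 16
Z = -56 (Z = -8*7 = -56)
Z*(-147 - 243) + s(8) = -56*(-147 - 243) + 16 = -56*(-390) + 16 = 21840 + 16 = 21856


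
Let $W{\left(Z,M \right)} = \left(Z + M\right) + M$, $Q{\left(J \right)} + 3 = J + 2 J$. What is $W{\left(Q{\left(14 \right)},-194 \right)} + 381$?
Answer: $32$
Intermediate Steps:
$Q{\left(J \right)} = -3 + 3 J$ ($Q{\left(J \right)} = -3 + \left(J + 2 J\right) = -3 + 3 J$)
$W{\left(Z,M \right)} = Z + 2 M$ ($W{\left(Z,M \right)} = \left(M + Z\right) + M = Z + 2 M$)
$W{\left(Q{\left(14 \right)},-194 \right)} + 381 = \left(\left(-3 + 3 \cdot 14\right) + 2 \left(-194\right)\right) + 381 = \left(\left(-3 + 42\right) - 388\right) + 381 = \left(39 - 388\right) + 381 = -349 + 381 = 32$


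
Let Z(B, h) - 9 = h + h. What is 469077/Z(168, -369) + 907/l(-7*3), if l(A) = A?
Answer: -1167980/1701 ≈ -686.64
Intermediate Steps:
Z(B, h) = 9 + 2*h (Z(B, h) = 9 + (h + h) = 9 + 2*h)
469077/Z(168, -369) + 907/l(-7*3) = 469077/(9 + 2*(-369)) + 907/((-7*3)) = 469077/(9 - 738) + 907/(-21) = 469077/(-729) + 907*(-1/21) = 469077*(-1/729) - 907/21 = -156359/243 - 907/21 = -1167980/1701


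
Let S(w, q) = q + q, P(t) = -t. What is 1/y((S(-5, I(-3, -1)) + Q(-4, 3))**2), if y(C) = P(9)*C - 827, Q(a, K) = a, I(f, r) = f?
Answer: -1/1727 ≈ -0.00057904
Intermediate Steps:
S(w, q) = 2*q
y(C) = -827 - 9*C (y(C) = (-1*9)*C - 827 = -9*C - 827 = -827 - 9*C)
1/y((S(-5, I(-3, -1)) + Q(-4, 3))**2) = 1/(-827 - 9*(2*(-3) - 4)**2) = 1/(-827 - 9*(-6 - 4)**2) = 1/(-827 - 9*(-10)**2) = 1/(-827 - 9*100) = 1/(-827 - 900) = 1/(-1727) = -1/1727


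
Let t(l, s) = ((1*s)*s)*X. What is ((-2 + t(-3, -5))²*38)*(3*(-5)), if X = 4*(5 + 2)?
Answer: -277706280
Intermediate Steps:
X = 28 (X = 4*7 = 28)
t(l, s) = 28*s² (t(l, s) = ((1*s)*s)*28 = (s*s)*28 = s²*28 = 28*s²)
((-2 + t(-3, -5))²*38)*(3*(-5)) = ((-2 + 28*(-5)²)²*38)*(3*(-5)) = ((-2 + 28*25)²*38)*(-15) = ((-2 + 700)²*38)*(-15) = (698²*38)*(-15) = (487204*38)*(-15) = 18513752*(-15) = -277706280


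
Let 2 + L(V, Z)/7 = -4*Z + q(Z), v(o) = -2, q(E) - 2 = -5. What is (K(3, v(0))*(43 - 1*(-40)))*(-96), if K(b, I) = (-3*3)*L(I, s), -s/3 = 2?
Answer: 9537696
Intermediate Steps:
s = -6 (s = -3*2 = -6)
q(E) = -3 (q(E) = 2 - 5 = -3)
L(V, Z) = -35 - 28*Z (L(V, Z) = -14 + 7*(-4*Z - 3) = -14 + 7*(-3 - 4*Z) = -14 + (-21 - 28*Z) = -35 - 28*Z)
K(b, I) = -1197 (K(b, I) = (-3*3)*(-35 - 28*(-6)) = -9*(-35 + 168) = -9*133 = -1197)
(K(3, v(0))*(43 - 1*(-40)))*(-96) = -1197*(43 - 1*(-40))*(-96) = -1197*(43 + 40)*(-96) = -1197*83*(-96) = -99351*(-96) = 9537696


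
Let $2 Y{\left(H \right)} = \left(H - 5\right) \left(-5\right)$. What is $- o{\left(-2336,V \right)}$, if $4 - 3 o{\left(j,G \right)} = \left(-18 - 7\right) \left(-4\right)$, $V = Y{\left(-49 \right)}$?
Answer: $32$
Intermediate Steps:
$Y{\left(H \right)} = \frac{25}{2} - \frac{5 H}{2}$ ($Y{\left(H \right)} = \frac{\left(H - 5\right) \left(-5\right)}{2} = \frac{\left(-5 + H\right) \left(-5\right)}{2} = \frac{25 - 5 H}{2} = \frac{25}{2} - \frac{5 H}{2}$)
$V = 135$ ($V = \frac{25}{2} - - \frac{245}{2} = \frac{25}{2} + \frac{245}{2} = 135$)
$o{\left(j,G \right)} = -32$ ($o{\left(j,G \right)} = \frac{4}{3} - \frac{\left(-18 - 7\right) \left(-4\right)}{3} = \frac{4}{3} - \frac{\left(-25\right) \left(-4\right)}{3} = \frac{4}{3} - \frac{100}{3} = -32$)
$- o{\left(-2336,V \right)} = \left(-1\right) \left(-32\right) = 32$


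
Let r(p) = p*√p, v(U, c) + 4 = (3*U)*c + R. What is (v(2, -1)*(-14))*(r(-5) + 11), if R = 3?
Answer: 1078 - 490*I*√5 ≈ 1078.0 - 1095.7*I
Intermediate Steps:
v(U, c) = -1 + 3*U*c (v(U, c) = -4 + ((3*U)*c + 3) = -4 + (3*U*c + 3) = -4 + (3 + 3*U*c) = -1 + 3*U*c)
r(p) = p^(3/2)
(v(2, -1)*(-14))*(r(-5) + 11) = ((-1 + 3*2*(-1))*(-14))*((-5)^(3/2) + 11) = ((-1 - 6)*(-14))*(-5*I*√5 + 11) = (-7*(-14))*(11 - 5*I*√5) = 98*(11 - 5*I*√5) = 1078 - 490*I*√5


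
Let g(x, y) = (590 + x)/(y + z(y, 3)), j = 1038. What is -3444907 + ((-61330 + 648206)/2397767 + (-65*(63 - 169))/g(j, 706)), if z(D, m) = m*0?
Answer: -3358938191985556/975891169 ≈ -3.4419e+6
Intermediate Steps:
z(D, m) = 0
g(x, y) = (590 + x)/y (g(x, y) = (590 + x)/(y + 0) = (590 + x)/y)
-3444907 + ((-61330 + 648206)/2397767 + (-65*(63 - 169))/g(j, 706)) = -3444907 + ((-61330 + 648206)/2397767 + (-65*(63 - 169))/(((590 + 1038)/706))) = -3444907 + (586876*(1/2397767) + (-65*(-106))/(((1/706)*1628))) = -3444907 + (586876/2397767 + 6890/(814/353)) = -3444907 + (586876/2397767 + 6890*(353/814)) = -3444907 + (586876/2397767 + 1216085/407) = -3444907 + 2916127340727/975891169 = -3358938191985556/975891169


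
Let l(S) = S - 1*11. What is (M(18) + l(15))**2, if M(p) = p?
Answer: 484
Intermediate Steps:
l(S) = -11 + S (l(S) = S - 11 = -11 + S)
(M(18) + l(15))**2 = (18 + (-11 + 15))**2 = (18 + 4)**2 = 22**2 = 484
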